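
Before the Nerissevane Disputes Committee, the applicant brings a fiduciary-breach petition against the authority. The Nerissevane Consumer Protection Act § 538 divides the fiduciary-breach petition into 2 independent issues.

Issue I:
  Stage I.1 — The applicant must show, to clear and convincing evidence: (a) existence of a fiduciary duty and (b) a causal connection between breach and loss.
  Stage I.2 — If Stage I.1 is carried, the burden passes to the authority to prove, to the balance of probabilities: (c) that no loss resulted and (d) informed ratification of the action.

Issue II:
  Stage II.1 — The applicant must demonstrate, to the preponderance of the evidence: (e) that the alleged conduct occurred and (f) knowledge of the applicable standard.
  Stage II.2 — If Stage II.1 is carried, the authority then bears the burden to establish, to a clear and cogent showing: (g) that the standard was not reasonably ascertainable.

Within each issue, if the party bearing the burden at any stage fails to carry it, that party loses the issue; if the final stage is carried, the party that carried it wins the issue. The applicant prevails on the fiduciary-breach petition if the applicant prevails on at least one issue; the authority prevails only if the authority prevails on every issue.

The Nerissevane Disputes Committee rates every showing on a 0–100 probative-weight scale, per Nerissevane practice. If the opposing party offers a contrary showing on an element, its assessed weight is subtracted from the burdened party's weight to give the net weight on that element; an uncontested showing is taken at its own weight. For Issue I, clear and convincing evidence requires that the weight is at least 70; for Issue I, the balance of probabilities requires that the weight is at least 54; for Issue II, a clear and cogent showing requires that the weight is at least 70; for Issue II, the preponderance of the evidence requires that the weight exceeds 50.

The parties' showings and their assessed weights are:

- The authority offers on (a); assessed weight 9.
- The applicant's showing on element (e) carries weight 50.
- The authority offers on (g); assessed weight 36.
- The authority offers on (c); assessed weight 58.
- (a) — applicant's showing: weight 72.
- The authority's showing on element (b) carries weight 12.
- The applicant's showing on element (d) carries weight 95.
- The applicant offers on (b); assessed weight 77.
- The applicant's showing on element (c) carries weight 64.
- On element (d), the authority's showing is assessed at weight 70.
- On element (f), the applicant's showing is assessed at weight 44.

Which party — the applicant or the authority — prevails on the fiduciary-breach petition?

authority

— Issue I —
Stage I.1 — burden on applicant; standard: clear and convincing evidence (weight is at least 70).
    (a): 72 − 9 = 63 < 70 [not met]
    (b): 77 − 12 = 65 < 70 [not met]
  The applicant does not carry Stage I.1.
So the authority prevails on this issue.
— Issue II —
Stage II.1 — burden on applicant; standard: the preponderance of the evidence (weight exceeds 50).
    (e): 50 ≤ 50 [not met]
    (f): 44 ≤ 50 [not met]
  The applicant does not carry Stage II.1.
So the authority prevails on this issue.
Per-issue: Issue I → authority; Issue II → authority. The applicant must prevail on at least one issue; overall, the authority prevails.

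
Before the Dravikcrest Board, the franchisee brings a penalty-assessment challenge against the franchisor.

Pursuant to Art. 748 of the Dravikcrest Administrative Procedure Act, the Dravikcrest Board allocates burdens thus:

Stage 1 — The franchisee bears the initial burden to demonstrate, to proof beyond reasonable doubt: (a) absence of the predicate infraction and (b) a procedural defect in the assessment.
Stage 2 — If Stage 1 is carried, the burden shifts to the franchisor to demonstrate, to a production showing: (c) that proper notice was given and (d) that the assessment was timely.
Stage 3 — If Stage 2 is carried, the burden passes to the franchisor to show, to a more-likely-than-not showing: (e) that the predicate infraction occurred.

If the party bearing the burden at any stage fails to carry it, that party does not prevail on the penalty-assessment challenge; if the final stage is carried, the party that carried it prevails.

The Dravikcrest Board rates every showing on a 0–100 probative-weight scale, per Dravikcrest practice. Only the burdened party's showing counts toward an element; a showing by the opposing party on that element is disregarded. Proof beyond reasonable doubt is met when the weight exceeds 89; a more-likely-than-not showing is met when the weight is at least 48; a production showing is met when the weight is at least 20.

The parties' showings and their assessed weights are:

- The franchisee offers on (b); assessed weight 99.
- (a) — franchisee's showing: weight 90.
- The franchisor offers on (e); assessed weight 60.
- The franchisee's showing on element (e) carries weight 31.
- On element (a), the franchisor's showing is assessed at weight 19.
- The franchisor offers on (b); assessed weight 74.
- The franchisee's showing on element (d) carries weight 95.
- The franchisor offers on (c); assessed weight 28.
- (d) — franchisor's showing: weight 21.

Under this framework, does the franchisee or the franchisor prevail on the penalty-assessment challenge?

At Stage 1 the franchisee must meet proof beyond reasonable doubt (weight exceeds 89): on (a) the weight is 90 (the franchisor's 19 is given no effect), > 89, so (a) meets the standard; on (b) the weight is 99 (the franchisor's 74 is given no effect), which does exceed 89, so (b) meets the standard.
  Stage 1 is satisfied; the onus moves to the franchisor.
At Stage 2 the franchisor must meet a production showing (weight is at least 20): on (c) the weight is 28, ≥ 20, so (c) meets the standard; on (d) the weight is 21 (the franchisee's 95 is given no effect), ≥ 20, so (d) meets the standard.
  Stage 2 carried; the burden remains with the franchisor.
At Stage 3 the franchisor must meet a more-likely-than-not showing (weight is at least 48): on (e) the weight is 60 (the franchisee's 31 is given no effect), ≥ 48, so (e) meets the standard.
  All elements met at the final stage.
All stages carried — the franchisor prevails.

franchisor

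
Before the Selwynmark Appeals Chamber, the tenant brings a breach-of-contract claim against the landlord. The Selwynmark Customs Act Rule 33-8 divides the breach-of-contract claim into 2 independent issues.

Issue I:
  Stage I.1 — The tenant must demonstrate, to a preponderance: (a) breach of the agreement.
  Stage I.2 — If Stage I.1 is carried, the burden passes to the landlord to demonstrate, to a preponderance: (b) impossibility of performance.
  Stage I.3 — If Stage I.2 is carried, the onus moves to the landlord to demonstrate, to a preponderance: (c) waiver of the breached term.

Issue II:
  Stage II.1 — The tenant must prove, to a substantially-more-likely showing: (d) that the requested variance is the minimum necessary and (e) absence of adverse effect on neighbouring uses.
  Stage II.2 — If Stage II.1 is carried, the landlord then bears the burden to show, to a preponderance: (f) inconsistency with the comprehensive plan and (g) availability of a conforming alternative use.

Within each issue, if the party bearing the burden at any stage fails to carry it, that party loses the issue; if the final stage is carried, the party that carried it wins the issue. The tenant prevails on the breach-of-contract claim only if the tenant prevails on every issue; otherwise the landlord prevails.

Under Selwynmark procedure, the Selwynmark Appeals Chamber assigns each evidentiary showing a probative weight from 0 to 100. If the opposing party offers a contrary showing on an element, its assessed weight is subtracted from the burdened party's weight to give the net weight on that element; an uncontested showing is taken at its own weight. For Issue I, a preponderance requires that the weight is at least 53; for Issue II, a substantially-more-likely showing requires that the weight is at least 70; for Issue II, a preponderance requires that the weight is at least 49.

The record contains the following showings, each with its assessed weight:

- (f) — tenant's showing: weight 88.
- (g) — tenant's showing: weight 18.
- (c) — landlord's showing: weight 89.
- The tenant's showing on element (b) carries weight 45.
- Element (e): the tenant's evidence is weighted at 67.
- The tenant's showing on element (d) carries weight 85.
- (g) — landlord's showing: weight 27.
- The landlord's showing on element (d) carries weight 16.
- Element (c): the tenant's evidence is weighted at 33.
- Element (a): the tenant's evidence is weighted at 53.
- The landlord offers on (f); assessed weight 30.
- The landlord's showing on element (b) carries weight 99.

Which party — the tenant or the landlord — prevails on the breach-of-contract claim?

landlord

— Issue I —
Stage I.1 — burden on tenant; standard: a preponderance (weight is at least 53).
    (a): 53 ≥ 53 [met]
  Stage I.1 carried; the burden shifts to the landlord.
Stage I.2 — burden on landlord; standard: a preponderance (weight is at least 53).
    (b): 99 − 45 = 54 ≥ 53 [met]
  All elements met. The landlord retains the burden for Stage I.3.
Stage I.3 — burden on landlord; standard: a preponderance (weight is at least 53).
    (c): 89 − 33 = 56 ≥ 53 [met]
  The landlord carries the last stage.
With every stage satisfied, the landlord prevails on this issue.
— Issue II —
Stage II.1 — burden on tenant; standard: a substantially-more-likely showing (weight is at least 70).
    (d): 85 − 16 = 69 < 70 [not met]
    (e): 67 < 70 [not met]
  Stage II.1 not carried; the tenant fails its burden.
The landlord prevails on this issue.
Per-issue: Issue I → landlord; Issue II → landlord. The tenant must prevail on every issue; overall, the landlord prevails.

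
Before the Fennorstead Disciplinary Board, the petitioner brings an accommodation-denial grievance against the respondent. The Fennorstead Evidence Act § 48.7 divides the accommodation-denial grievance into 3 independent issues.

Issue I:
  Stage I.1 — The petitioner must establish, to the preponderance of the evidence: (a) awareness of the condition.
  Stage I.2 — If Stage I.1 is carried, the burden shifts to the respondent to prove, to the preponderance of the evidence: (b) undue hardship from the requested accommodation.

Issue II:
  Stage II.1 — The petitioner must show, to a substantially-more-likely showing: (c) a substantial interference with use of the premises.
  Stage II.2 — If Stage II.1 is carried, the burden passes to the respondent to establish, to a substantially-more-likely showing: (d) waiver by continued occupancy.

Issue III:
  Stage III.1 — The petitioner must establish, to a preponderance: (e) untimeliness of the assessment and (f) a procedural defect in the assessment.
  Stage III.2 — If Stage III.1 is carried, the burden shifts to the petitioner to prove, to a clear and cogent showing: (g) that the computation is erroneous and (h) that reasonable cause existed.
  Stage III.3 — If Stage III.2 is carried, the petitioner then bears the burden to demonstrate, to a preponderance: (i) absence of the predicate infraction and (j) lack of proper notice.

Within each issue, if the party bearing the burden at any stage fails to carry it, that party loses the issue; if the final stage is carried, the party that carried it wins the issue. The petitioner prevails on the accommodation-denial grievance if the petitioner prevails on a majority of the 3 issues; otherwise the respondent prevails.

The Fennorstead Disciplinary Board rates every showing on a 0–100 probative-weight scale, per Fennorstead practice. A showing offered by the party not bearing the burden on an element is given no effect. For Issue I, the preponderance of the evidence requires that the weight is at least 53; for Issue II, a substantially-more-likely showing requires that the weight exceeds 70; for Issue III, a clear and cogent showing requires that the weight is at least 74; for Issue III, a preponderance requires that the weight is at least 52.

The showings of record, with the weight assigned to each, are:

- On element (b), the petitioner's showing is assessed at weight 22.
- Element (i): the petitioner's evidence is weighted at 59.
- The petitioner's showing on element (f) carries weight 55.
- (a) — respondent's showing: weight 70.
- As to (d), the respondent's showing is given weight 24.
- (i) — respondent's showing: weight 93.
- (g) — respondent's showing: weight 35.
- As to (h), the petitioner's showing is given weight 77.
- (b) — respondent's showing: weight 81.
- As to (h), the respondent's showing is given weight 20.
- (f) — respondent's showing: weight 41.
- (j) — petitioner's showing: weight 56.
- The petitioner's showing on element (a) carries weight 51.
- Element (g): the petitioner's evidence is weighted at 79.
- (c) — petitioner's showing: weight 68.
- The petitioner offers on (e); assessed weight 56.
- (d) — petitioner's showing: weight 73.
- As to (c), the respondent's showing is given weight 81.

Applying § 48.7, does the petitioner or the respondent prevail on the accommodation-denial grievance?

— Issue I —
At Stage I.1 the petitioner must meet the preponderance of the evidence (weight is at least 53): on (a) the weight is 51 (the respondent's 70 is given no effect), < 53, so (a) does not meet the standard.
  Not every element is met, so the petitioner fails to carry Stage I.1.
The analysis ends at Stage I.1; the respondent prevails on this issue.
— Issue II —
Stage II.1 (petitioner, a substantially-more-likely showing, weight exceeds 70): (c) 68 (respondent's 81 disregarded) ≤ 70 — fails.
  Stage II.1 not carried; the petitioner fails its burden.
The respondent prevails on this issue.
— Issue III —
Stage III.1 (petitioner, a preponderance, weight is at least 52): (e) 56 ≥ 52 — meets; (f) 55 (respondent's 41 disregarded) ≥ 52 — meets.
  Stage III.1 carried; the burden remains with the petitioner.
Stage III.2 (petitioner, a clear and cogent showing, weight is at least 74): (g) 79 (respondent's 35 disregarded) ≥ 74 — meets; (h) 77 (respondent's 20 disregarded) ≥ 74 — meets.
  All elements met. The petitioner retains the burden for Stage III.3.
Stage III.3 (petitioner, a preponderance, weight is at least 52): (i) 59 (respondent's 93 disregarded) ≥ 52 — meets; (j) 56 ≥ 52 — meets.
  All elements met at the final stage.
Every stage carried; the petitioner prevails on this issue.
Per-issue: Issue I → respondent; Issue II → respondent; Issue III → petitioner. The petitioner must prevail on a majority of issues; overall, the respondent prevails.

respondent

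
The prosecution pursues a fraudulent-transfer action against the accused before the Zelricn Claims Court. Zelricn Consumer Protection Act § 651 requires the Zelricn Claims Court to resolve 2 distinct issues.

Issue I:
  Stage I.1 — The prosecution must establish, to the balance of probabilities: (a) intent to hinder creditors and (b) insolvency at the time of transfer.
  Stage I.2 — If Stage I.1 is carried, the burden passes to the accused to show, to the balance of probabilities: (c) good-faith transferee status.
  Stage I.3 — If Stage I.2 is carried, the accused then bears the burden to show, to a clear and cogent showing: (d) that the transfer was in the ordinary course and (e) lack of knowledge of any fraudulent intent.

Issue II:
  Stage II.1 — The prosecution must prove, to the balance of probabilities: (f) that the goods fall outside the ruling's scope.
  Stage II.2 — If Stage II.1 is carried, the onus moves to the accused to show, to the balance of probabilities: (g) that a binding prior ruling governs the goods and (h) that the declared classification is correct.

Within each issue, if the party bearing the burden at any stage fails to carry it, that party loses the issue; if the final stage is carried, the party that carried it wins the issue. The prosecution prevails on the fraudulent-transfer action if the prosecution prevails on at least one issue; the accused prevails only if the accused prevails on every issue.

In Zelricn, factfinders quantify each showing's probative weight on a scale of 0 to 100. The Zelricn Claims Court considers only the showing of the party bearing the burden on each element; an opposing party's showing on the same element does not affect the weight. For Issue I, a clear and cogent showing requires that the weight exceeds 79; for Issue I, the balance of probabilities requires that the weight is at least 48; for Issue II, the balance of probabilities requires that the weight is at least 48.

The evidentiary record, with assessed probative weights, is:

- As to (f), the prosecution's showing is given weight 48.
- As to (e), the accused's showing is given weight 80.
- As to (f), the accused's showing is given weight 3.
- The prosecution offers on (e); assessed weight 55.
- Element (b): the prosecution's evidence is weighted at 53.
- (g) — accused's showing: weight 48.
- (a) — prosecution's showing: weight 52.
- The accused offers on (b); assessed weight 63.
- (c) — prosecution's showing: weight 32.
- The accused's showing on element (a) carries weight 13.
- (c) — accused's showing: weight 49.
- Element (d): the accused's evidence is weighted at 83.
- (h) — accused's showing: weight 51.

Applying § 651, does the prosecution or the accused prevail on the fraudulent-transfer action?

accused

— Issue I —
Stage I.1 (prosecution, the balance of probabilities, weight is at least 48): (a) 52 (accused's 13 disregarded) ≥ 48 — meets; (b) 53 (accused's 63 disregarded) ≥ 48 — meets.
  The prosecution carries Stage I.1; the accused now bears the burden.
Stage I.2 (accused, the balance of probabilities, weight is at least 48): (c) 49 (prosecution's 32 disregarded) ≥ 48 — meets.
  All elements met. The accused retains the burden for Stage I.3.
Stage I.3 (accused, a clear and cogent showing, weight exceeds 79): (d) 83 > 79 — meets; (e) 80 (prosecution's 55 disregarded) > 79 — meets.
  All elements met at the final stage.
Every stage carried; the accused prevails on this issue.
— Issue II —
Stage II.1 (prosecution, the balance of probabilities, weight is at least 48): (f) 48 (accused's 3 disregarded) ≥ 48 — meets.
  Stage II.1 carried; the burden shifts to the accused.
Stage II.2 (accused, the balance of probabilities, weight is at least 48): (g) 48 ≥ 48 — meets; (h) 51 ≥ 48 — meets.
  The accused carries the last stage.
With every stage satisfied, the accused prevails on this issue.
Per-issue: Issue I → accused; Issue II → accused. The prosecution must prevail on at least one issue; overall, the accused prevails.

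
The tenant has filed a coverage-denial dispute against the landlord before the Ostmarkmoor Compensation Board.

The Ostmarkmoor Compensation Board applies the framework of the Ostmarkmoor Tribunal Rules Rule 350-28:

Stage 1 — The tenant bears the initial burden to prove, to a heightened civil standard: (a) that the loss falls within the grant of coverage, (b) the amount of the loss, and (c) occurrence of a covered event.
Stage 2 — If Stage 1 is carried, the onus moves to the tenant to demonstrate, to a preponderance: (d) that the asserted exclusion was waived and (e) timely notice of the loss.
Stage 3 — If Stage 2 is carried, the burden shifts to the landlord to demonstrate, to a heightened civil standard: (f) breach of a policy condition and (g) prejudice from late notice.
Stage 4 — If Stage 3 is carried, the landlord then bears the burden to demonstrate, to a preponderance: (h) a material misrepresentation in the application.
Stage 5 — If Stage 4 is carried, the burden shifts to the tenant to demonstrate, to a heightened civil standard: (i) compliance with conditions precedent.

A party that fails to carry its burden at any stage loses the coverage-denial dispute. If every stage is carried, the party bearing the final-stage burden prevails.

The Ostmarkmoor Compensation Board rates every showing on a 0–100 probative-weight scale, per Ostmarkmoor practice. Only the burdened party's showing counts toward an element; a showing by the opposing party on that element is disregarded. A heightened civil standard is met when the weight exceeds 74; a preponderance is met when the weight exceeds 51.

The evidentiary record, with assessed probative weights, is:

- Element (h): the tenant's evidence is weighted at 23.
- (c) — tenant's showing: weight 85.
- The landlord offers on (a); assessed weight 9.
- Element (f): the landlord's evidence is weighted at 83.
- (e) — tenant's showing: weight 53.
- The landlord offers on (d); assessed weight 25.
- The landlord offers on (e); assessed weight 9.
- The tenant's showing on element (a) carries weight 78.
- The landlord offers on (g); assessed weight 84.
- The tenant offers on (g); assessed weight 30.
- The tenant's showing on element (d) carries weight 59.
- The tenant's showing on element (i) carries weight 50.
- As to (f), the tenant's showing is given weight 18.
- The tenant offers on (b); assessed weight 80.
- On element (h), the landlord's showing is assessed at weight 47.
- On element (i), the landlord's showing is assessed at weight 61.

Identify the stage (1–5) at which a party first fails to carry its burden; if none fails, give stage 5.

stage 4

Stage 1 — burden on tenant; standard: a heightened civil standard (weight exceeds 74).
    (a): 78 (landlord's 9 disregarded) > 74 [met]
    (b): 80 > 74 [met]
    (c): 85 > 74 [met]
  All elements met. The tenant retains the burden for Stage 2.
Stage 2 — burden on tenant; standard: a preponderance (weight exceeds 51).
    (d): 59 (landlord's 25 disregarded) > 51 [met]
    (e): 53 (landlord's 9 disregarded) > 51 [met]
  Stage 2 is satisfied; the onus moves to the landlord.
Stage 3 — burden on landlord; standard: a heightened civil standard (weight exceeds 74).
    (f): 83 (tenant's 18 disregarded) > 74 [met]
    (g): 84 (tenant's 30 disregarded) > 74 [met]
  All elements met. The landlord retains the burden for Stage 4.
Stage 4 — burden on landlord; standard: a preponderance (weight exceeds 51).
    (h): 47 (tenant's 23 disregarded) ≤ 51 [not met]
  Not every element is met, so the landlord fails to carry Stage 4.
So the tenant prevails.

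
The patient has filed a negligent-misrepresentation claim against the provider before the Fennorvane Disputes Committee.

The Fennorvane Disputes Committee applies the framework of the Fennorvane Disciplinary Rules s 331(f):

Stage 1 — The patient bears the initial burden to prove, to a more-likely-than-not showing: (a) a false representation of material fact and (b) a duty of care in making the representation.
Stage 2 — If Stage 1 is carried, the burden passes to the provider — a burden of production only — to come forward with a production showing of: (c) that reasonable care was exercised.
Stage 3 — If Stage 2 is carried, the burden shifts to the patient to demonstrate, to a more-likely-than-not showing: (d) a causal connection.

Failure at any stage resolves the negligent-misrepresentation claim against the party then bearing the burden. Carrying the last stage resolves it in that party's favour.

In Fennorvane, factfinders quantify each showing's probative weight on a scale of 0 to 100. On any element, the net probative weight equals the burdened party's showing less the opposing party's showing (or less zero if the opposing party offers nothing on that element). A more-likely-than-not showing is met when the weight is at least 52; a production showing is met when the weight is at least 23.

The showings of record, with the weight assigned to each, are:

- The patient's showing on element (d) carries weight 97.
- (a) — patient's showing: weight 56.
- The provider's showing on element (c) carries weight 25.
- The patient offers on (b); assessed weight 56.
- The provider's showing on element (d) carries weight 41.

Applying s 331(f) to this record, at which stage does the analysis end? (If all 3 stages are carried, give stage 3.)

stage 3

At Stage 1 the patient must meet a more-likely-than-not showing (weight is at least 52): on (a) the weight is 56, which does reach 52, so (a) meets the standard; on (b) the weight is 56, ≥ 52, so (b) meets the standard.
  All elements met. The burden passes to the provider.
At Stage 2 the provider must meet a production showing (weight is at least 23): on (c) the weight is 25, ≥ 23, so (c) meets the standard.
  The provider carries Stage 2; the patient now bears the burden.
At Stage 3 the patient must meet a more-likely-than-not showing (weight is at least 52): on (d) the weight is 97 less the opposing 41 gives net 56, ≥ 52, so (d) meets the standard.
  The patient carries the last stage.
With every stage satisfied, the patient prevails.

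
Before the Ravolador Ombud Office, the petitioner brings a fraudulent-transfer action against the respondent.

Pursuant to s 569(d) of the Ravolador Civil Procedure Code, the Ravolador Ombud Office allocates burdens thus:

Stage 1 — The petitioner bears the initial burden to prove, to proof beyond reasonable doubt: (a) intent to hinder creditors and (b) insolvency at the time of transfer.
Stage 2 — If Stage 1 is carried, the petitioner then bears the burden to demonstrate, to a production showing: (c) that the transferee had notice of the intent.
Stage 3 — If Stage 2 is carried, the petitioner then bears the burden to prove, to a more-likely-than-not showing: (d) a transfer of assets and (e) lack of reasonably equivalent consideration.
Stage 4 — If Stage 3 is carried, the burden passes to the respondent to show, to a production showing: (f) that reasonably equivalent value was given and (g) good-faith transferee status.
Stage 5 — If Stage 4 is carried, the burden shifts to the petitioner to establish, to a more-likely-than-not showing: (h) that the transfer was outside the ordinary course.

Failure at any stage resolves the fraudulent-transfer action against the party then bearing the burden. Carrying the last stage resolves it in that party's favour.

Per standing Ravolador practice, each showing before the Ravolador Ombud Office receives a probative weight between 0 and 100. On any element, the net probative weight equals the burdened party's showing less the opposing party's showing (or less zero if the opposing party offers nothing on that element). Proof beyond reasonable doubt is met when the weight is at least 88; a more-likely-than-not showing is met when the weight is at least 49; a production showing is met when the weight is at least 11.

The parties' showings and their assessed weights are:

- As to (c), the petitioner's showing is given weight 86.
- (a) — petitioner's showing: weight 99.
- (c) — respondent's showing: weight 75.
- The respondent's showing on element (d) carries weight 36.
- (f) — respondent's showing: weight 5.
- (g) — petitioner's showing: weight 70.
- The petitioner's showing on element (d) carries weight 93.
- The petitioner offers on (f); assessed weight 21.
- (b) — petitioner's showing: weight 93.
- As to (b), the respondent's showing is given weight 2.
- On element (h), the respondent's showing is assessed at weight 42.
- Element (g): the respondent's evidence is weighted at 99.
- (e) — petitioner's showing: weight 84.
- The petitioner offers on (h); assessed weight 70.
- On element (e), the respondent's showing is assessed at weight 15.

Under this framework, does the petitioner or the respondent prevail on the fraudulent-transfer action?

At Stage 1 the petitioner must meet proof beyond reasonable doubt (weight is at least 88): on (a) the weight is 99, which does reach 88, so (a) meets the standard; on (b) the weight is 93 less the opposing 2 gives net 91, which does reach 88, so (b) meets the standard.
  Stage 1 carried; the burden remains with the petitioner.
At Stage 2 the petitioner must meet a production showing (weight is at least 11): on (c) the weight is 86 less the opposing 75 gives net 11, which does reach 11, so (c) meets the standard.
  Stage 2 carried; the burden remains with the petitioner.
At Stage 3 the petitioner must meet a more-likely-than-not showing (weight is at least 49): on (d) the weight is 93 less the opposing 36 gives net 57, ≥ 49, so (d) meets the standard; on (e) the weight is 84 less the opposing 15 gives net 69, which does reach 49, so (e) meets the standard.
  All elements met. The burden passes to the respondent.
At Stage 4 the respondent must meet a production showing (weight is at least 11): on (f) the weight is 5 less the opposing 21 gives net -16, which does not reach 11, so (f) does not meet the standard; on (g) the weight is 99 less the opposing 70 gives net 29, ≥ 11, so (g) meets the standard.
  Not every element is met, so the respondent fails to carry Stage 4.
The analysis ends at Stage 4; the petitioner prevails.

petitioner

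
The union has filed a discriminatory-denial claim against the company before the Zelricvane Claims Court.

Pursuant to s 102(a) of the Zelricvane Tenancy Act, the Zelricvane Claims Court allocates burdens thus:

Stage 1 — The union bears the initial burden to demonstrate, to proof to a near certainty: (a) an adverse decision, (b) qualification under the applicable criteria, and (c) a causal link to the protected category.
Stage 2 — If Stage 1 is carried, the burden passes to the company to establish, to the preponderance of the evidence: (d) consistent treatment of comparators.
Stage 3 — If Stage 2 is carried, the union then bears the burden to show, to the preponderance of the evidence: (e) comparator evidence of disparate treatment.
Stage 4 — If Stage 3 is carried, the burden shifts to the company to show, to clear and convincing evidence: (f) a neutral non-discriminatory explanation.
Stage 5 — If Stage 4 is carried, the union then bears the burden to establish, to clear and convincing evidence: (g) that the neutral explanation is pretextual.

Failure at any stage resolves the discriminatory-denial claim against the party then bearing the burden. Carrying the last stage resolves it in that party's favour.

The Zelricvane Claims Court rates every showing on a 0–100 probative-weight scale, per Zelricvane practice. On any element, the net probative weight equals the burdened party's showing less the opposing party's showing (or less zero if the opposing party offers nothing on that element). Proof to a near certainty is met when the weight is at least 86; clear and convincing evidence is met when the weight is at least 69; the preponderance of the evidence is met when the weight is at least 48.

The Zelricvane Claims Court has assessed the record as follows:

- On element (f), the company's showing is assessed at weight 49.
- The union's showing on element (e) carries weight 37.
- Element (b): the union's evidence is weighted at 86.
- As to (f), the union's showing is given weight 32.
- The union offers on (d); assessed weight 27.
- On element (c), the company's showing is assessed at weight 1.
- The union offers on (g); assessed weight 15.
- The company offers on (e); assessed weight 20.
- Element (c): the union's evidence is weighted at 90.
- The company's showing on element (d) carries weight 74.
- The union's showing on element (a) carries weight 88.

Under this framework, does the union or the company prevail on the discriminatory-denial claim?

Stage 1 (union, proof to a near certainty, weight is at least 86): (a) 88 ≥ 86 — meets; (b) 86 ≥ 86 — meets; (c) net 90−1=89 ≥ 86 — meets.
  The union carries Stage 1; the company now bears the burden.
Stage 2 (company, the preponderance of the evidence, weight is at least 48): (d) net 74−27=47 < 48 — fails.
  Not every element is met, so the company fails to carry Stage 2.
The analysis ends at Stage 2; the union prevails.

union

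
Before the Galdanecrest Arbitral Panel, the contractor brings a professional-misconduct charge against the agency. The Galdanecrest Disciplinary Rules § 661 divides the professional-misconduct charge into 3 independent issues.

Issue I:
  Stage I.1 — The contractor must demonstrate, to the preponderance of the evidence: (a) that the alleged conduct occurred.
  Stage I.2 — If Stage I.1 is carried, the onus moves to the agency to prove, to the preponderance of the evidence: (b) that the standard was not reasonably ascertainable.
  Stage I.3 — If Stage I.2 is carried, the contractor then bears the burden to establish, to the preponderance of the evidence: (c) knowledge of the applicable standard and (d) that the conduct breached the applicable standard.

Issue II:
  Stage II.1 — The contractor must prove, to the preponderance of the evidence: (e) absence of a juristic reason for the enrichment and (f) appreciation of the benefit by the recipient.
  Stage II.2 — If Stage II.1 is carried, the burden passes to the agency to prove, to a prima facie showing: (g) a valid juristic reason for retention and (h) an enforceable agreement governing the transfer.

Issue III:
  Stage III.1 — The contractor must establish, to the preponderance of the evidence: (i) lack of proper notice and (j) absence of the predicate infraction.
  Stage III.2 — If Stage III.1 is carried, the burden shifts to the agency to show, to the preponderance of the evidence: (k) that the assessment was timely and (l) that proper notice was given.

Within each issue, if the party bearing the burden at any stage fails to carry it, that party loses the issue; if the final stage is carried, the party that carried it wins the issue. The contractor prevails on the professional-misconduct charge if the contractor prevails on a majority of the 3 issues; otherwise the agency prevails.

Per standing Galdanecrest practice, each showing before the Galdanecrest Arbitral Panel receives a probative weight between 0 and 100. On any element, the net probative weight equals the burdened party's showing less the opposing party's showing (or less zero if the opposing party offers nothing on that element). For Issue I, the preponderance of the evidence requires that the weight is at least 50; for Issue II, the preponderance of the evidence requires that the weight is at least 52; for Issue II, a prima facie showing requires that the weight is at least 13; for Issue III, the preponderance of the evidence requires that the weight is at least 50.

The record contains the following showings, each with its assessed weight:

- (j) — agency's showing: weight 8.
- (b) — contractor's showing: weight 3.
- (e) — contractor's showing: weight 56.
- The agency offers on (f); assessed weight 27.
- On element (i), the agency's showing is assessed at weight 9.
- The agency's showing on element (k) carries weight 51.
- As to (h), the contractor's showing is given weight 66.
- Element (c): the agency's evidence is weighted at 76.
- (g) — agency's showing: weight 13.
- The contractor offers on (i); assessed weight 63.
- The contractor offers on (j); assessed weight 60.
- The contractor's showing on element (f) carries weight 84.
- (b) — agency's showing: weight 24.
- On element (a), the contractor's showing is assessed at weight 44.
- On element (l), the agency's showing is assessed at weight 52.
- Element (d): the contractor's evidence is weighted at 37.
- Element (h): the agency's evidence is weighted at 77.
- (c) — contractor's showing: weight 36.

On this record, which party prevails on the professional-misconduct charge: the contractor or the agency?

agency

— Issue I —
At Stage I.1 the contractor must meet the preponderance of the evidence (weight is at least 50): on (a) the weight is 44, < 50, so (a) does not meet the standard.
  The contractor does not carry Stage I.1.
So the agency prevails on this issue.
— Issue II —
At Stage II.1 the contractor must meet the preponderance of the evidence (weight is at least 52): on (e) the weight is 56, which does reach 52, so (e) meets the standard; on (f) the weight is 84 less the opposing 27 gives net 57, which does reach 52, so (f) meets the standard.
  Stage II.1 carried; the burden shifts to the agency.
At Stage II.2 the agency must meet a prima facie showing (weight is at least 13): on (g) the weight is 13, which does reach 13, so (g) meets the standard; on (h) the weight is 77 less the opposing 66 gives net 11, which does not reach 13, so (h) does not meet the standard.
  The agency does not carry Stage II.2.
The contractor prevails on this issue.
— Issue III —
At Stage III.1 the contractor must meet the preponderance of the evidence (weight is at least 50): on (i) the weight is 63 less the opposing 9 gives net 54, ≥ 50, so (i) meets the standard; on (j) the weight is 60 less the opposing 8 gives net 52, which does reach 50, so (j) meets the standard.
  Stage III.1 carried; the burden shifts to the agency.
At Stage III.2 the agency must meet the preponderance of the evidence (weight is at least 50): on (k) the weight is 51, which does reach 50, so (k) meets the standard; on (l) the weight is 52, ≥ 50, so (l) meets the standard.
  All elements met at the final stage.
Every stage carried; the agency prevails on this issue.
Per-issue: Issue I → agency; Issue II → contractor; Issue III → agency. The contractor must prevail on a majority of issues; overall, the agency prevails.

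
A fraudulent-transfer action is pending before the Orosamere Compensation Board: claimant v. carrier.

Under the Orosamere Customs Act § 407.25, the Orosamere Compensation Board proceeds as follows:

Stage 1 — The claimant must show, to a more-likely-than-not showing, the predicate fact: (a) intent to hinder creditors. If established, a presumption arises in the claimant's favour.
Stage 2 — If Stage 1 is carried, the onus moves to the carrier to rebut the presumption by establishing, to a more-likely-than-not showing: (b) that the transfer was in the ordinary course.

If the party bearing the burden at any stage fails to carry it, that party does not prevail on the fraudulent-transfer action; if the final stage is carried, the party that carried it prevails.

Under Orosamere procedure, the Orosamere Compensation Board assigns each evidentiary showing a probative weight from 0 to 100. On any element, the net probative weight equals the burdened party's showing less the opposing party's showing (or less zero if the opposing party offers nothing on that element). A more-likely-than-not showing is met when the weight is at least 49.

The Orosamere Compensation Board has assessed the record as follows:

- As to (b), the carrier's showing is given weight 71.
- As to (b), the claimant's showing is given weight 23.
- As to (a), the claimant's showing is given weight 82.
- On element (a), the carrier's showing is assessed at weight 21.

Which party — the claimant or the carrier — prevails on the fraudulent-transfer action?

claimant

At Stage 1 the claimant must meet a more-likely-than-not showing (weight is at least 49): on (a) the weight is 82 less the opposing 21 gives net 61, which does reach 49, so (a) meets the standard.
  Stage 1 carried; the burden shifts to the carrier.
At Stage 2 the carrier must meet a more-likely-than-not showing (weight is at least 49): on (b) the weight is 71 less the opposing 23 gives net 48, which does not reach 49, so (b) does not meet the standard.
  The carrier does not carry Stage 2.
The claimant prevails.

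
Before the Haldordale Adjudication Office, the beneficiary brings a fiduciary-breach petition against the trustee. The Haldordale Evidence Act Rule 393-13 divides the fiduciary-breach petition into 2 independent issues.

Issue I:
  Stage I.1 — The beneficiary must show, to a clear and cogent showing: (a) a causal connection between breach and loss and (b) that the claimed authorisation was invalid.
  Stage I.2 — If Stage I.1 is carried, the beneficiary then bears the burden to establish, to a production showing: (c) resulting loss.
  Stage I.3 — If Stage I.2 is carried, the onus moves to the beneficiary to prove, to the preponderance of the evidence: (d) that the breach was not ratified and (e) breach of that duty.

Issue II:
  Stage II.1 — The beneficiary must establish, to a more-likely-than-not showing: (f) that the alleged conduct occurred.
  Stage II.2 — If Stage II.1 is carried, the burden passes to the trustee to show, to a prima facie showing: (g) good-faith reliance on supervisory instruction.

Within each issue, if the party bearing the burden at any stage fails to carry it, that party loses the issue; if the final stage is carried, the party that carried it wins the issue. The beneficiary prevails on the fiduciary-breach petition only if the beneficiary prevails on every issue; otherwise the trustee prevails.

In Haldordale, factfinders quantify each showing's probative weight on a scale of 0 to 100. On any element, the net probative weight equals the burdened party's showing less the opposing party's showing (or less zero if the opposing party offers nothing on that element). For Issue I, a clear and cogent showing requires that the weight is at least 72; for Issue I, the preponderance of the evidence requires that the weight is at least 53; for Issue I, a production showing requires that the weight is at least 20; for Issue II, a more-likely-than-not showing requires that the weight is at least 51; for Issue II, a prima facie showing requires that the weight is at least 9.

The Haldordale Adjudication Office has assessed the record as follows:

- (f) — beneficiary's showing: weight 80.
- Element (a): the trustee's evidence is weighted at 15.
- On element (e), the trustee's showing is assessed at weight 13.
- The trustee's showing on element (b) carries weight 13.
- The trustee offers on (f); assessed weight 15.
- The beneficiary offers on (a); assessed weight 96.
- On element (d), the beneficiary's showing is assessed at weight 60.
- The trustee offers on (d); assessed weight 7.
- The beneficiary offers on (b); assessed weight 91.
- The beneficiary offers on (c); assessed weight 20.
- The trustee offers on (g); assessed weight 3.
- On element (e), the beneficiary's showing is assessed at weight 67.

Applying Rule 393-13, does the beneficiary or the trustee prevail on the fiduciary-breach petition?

beneficiary

— Issue I —
Stage I.1 — burden on beneficiary; standard: a clear and cogent showing (weight is at least 72).
    (a): 96 − 15 = 81 ≥ 72 [met]
    (b): 91 − 13 = 78 ≥ 72 [met]
  Stage I.1 is satisfied; the beneficiary continues to bear the burden.
Stage I.2 — burden on beneficiary; standard: a production showing (weight is at least 20).
    (c): 20 ≥ 20 [met]
  Stage I.2 carried; the burden remains with the beneficiary.
Stage I.3 — burden on beneficiary; standard: the preponderance of the evidence (weight is at least 53).
    (d): 60 − 7 = 53 ≥ 53 [met]
    (e): 67 − 13 = 54 ≥ 53 [met]
  All elements met at the final stage.
With every stage satisfied, the beneficiary prevails on this issue.
— Issue II —
Stage II.1 — burden on beneficiary; standard: a more-likely-than-not showing (weight is at least 51).
    (f): 80 − 15 = 65 ≥ 51 [met]
  Stage II.1 carried; the burden shifts to the trustee.
Stage II.2 — burden on trustee; standard: a prima facie showing (weight is at least 9).
    (g): 3 < 9 [not met]
  Stage II.2 not carried; the trustee fails its burden.
The beneficiary prevails on this issue.
Per-issue: Issue I → beneficiary; Issue II → beneficiary. The beneficiary must prevail on every issue; overall, the beneficiary prevails.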